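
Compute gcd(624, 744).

24

624 = 2^4 × 3 × 13
744 = 2^3 × 3 × 31
gcd(624, 744) = 2^3 × 3 = 24.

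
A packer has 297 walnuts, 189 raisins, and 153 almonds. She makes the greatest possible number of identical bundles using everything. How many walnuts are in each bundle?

33

Number of bundles = gcd(297, 189, 153).
297 = 3^3 × 11
189 = 3^3 × 7
153 = 3^2 × 17
gcd(297, 189, 153) = 3^2 = 9.
walnuts per bundle = 297 / 9 = 33.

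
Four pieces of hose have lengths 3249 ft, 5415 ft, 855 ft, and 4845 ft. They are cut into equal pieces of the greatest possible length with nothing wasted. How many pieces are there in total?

Piece length = gcd(3249, 5415, 855, 4845).
3249 = 3^2 × 19^2
5415 = 3 × 5 × 19^2
855 = 3^2 × 5 × 19
4845 = 3 × 5 × 17 × 19
gcd(3249, 5415, 855, 4845) = 3 × 19 = 57.
Total pieces = 3249/57 + 5415/57 + 855/57 + 4845/57 = 57 + 95 + 15 + 85 = 252.

252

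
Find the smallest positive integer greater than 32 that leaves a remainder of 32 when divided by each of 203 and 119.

N − 32 must be a common multiple of 203 and 119.
203 = 7 × 29
119 = 7 × 17
LCM(203, 119) = 7 × 17 × 29 = 3451.
Smallest N > 32 is LCM + 32 = 3451 + 32 = 3483.

3483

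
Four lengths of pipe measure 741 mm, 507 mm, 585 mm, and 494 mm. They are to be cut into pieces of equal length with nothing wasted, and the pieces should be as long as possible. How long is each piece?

13 mm

The greatest length dividing all of 741, 507, 585, and 494 is their gcd.
741 = 3 × 13 × 19
507 = 3 × 13^2
585 = 3^2 × 5 × 13
494 = 2 × 13 × 19
gcd(741, 507, 585, 494) = 13.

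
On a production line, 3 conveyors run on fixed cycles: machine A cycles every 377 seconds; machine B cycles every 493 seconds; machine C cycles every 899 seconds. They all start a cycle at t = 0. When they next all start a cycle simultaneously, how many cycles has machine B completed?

403 cycles

The first common completion time is the LCM of the periods.
377 = 13 × 29
493 = 17 × 29
899 = 29 × 31
LCM(377, 493, 899) = 13 × 17 × 29 × 31 = 198679.
Cycles for period 493: 198679 / 493 = 403.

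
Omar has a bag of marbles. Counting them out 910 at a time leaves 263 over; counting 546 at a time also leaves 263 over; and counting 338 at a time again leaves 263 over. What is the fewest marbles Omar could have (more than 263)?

35753

N − 263 must be a common multiple of 910, 546, and 338.
910 = 2 × 5 × 7 × 13
546 = 2 × 3 × 7 × 13
338 = 2 × 13^2
LCM(910, 546, 338) = 2 × 3 × 5 × 7 × 13^2 = 35490.
Smallest N > 263 is LCM + 263 = 35490 + 263 = 35753.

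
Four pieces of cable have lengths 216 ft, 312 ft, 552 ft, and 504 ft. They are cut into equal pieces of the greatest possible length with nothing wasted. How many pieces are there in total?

Piece length = gcd(216, 312, 552, 504).
216 = 2^3 × 3^3
312 = 2^3 × 3 × 13
552 = 2^3 × 3 × 23
504 = 2^3 × 3^2 × 7
gcd(216, 312, 552, 504) = 2^3 × 3 = 24.
Total pieces = 216/24 + 312/24 + 552/24 + 504/24 = 9 + 13 + 23 + 21 = 66.

66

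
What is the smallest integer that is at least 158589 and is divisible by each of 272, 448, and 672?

159936

The integer must be a common multiple of 272, 448, and 672, so a multiple of their LCM.
272 = 2^4 × 17
448 = 2^6 × 7
672 = 2^5 × 3 × 7
LCM(272, 448, 672) = 2^6 × 3 × 7 × 17 = 22848.
Smallest multiple of 22848 that is ≥ 158589: ⌈158589/22848⌉ × 22848 = 7 × 22848 = 159936.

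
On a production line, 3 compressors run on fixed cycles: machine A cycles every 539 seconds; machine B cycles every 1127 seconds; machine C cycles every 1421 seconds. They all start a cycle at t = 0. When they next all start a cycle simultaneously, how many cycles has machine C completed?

253 cycles

They are all back at their starting positions together after one LCM of the periods.
539 = 7^2 × 11
1127 = 7^2 × 23
1421 = 7^2 × 29
LCM(539, 1127, 1421) = 7^2 × 11 × 23 × 29 = 359513.
Cycles for period 1421: 359513 / 1421 = 253.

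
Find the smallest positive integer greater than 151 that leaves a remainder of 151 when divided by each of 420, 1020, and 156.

N − 151 must be a common multiple of 420, 1020, and 156.
420 = 2^2 × 3 × 5 × 7
1020 = 2^2 × 3 × 5 × 17
156 = 2^2 × 3 × 13
LCM(420, 1020, 156) = 2^2 × 3 × 5 × 7 × 13 × 17 = 92820.
Smallest N > 151 is LCM + 151 = 92820 + 151 = 92971.

92971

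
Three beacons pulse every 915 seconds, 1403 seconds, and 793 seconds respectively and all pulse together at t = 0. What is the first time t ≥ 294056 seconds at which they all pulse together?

Joint pulses occur at multiples of LCM(915, 1403, 793).
915 = 3 × 5 × 61
1403 = 23 × 61
793 = 13 × 61
LCM(915, 1403, 793) = 3 × 5 × 13 × 23 × 61 = 273585.
Smallest multiple of 273585 that is ≥ 294056: ⌈294056/273585⌉ × 273585 = 2 × 273585 = 547170.

547170 seconds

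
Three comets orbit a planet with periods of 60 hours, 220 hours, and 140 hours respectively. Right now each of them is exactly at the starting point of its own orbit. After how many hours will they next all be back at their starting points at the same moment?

4620 hours

We need the least common multiple of the intervals.
60 = 2^2 × 3 × 5
220 = 2^2 × 5 × 11
140 = 2^2 × 5 × 7
LCM(60, 220, 140) = 2^2 × 3 × 5 × 7 × 11 = 4620.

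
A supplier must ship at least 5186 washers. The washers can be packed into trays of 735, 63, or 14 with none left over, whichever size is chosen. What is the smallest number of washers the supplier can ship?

8820

The number of washers must be a common multiple of 735, 63, and 14, so a multiple of their LCM.
735 = 3 × 5 × 7^2
63 = 3^2 × 7
14 = 2 × 7
LCM(735, 63, 14) = 2 × 3^2 × 5 × 7^2 = 4410.
Smallest multiple of 4410 that is ≥ 5186: ⌈5186/4410⌉ × 4410 = 2 × 4410 = 8820.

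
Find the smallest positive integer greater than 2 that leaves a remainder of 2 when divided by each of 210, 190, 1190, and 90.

203492

N − 2 must be a common multiple of 210, 190, 1190, and 90.
210 = 2 × 3 × 5 × 7
190 = 2 × 5 × 19
1190 = 2 × 5 × 7 × 17
90 = 2 × 3^2 × 5
LCM(210, 190, 1190, 90) = 2 × 3^2 × 5 × 7 × 17 × 19 = 203490.
Smallest N > 2 is LCM + 2 = 203490 + 2 = 203492.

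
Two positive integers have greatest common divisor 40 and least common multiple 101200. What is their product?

For any two positive integers, gcd × lcm = product = 40 × 101200 = 4048000.

4048000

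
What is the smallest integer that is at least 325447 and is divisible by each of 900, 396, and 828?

The integer must be a common multiple of 900, 396, and 828, so a multiple of their LCM.
900 = 2^2 × 3^2 × 5^2
396 = 2^2 × 3^2 × 11
828 = 2^2 × 3^2 × 23
LCM(900, 396, 828) = 2^2 × 3^2 × 5^2 × 11 × 23 = 227700.
Smallest multiple of 227700 that is ≥ 325447: ⌈325447/227700⌉ × 227700 = 2 × 227700 = 455400.

455400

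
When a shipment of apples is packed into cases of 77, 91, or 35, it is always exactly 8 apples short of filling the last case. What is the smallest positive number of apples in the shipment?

4997

Being 8 short of a full case of size k means N ≡ −8 (mod k), i.e. N + 8 is a multiple of each size.
77 = 7 × 11
91 = 7 × 13
35 = 5 × 7
LCM(77, 91, 35) = 5 × 7 × 11 × 13 = 5005.
Smallest positive N is 5005 − 8 = 4997.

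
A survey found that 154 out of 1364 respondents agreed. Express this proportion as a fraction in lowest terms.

154 = 2 × 7 × 11
1364 = 2^2 × 11 × 31
gcd(154, 1364) = 2 × 11 = 22.
Divide numerator and denominator by 22: 154/1364 = 7/62.

7/62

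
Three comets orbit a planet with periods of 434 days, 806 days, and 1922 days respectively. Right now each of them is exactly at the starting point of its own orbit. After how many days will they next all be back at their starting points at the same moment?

174902 days

The first simultaneous occurrence is after LCM of the individual periods.
434 = 2 × 7 × 31
806 = 2 × 13 × 31
1922 = 2 × 31^2
LCM(434, 806, 1922) = 2 × 7 × 13 × 31^2 = 174902.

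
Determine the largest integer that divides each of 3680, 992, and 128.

3680 = 2^5 × 5 × 23
992 = 2^5 × 31
128 = 2^7
gcd(3680, 992, 128) = 2^5 = 32.

32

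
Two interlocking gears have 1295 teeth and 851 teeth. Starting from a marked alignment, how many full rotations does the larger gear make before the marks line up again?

23 rotations

The first common completion time is the LCM of the periods.
1295 = 5 × 7 × 37
851 = 23 × 37
LCM(1295, 851) = 5 × 7 × 23 × 37 = 29785.
Rotations for period 1295: 29785 / 1295 = 23.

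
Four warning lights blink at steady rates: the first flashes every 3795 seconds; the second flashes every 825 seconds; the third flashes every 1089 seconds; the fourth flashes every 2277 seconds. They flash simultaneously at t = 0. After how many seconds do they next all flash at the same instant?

626175 seconds

The first simultaneous occurrence is after LCM of the individual periods.
3795 = 3 × 5 × 11 × 23
825 = 3 × 5^2 × 11
1089 = 3^2 × 11^2
2277 = 3^2 × 11 × 23
LCM(3795, 825, 1089, 2277) = 3^2 × 5^2 × 11^2 × 23 = 626175.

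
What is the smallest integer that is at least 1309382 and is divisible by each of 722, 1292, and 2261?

The integer must be a common multiple of 722, 1292, and 2261, so a multiple of their LCM.
722 = 2 × 19^2
1292 = 2^2 × 17 × 19
2261 = 7 × 17 × 19
LCM(722, 1292, 2261) = 2^2 × 7 × 17 × 19^2 = 171836.
Smallest multiple of 171836 that is ≥ 1309382: ⌈1309382/171836⌉ × 171836 = 8 × 171836 = 1374688.

1374688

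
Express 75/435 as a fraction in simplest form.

5/29

75 = 3 × 5^2
435 = 3 × 5 × 29
gcd(75, 435) = 3 × 5 = 15.
Divide numerator and denominator by 15: 75/435 = 5/29.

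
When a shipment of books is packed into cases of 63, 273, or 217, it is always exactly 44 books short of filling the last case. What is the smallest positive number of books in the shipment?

25345

Being 44 short of a full case of size k means N ≡ −44 (mod k), i.e. N + 44 is a multiple of each size.
63 = 3^2 × 7
273 = 3 × 7 × 13
217 = 7 × 31
LCM(63, 273, 217) = 3^2 × 7 × 13 × 31 = 25389.
Smallest positive N is 25389 − 44 = 25345.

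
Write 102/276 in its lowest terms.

17/46

102 = 2 × 3 × 17
276 = 2^2 × 3 × 23
gcd(102, 276) = 2 × 3 = 6.
Divide numerator and denominator by 6: 102/276 = 17/46.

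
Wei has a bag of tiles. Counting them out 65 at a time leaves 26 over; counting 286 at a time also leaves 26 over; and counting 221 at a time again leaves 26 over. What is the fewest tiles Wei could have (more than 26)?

N − 26 must be a common multiple of 65, 286, and 221.
65 = 5 × 13
286 = 2 × 11 × 13
221 = 13 × 17
LCM(65, 286, 221) = 2 × 5 × 11 × 13 × 17 = 24310.
Smallest N > 26 is LCM + 26 = 24310 + 26 = 24336.

24336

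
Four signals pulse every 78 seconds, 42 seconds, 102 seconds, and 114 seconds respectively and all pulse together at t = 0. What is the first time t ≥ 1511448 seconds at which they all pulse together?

Joint pulses occur at multiples of LCM(78, 42, 102, 114).
78 = 2 × 3 × 13
42 = 2 × 3 × 7
102 = 2 × 3 × 17
114 = 2 × 3 × 19
LCM(78, 42, 102, 114) = 2 × 3 × 7 × 13 × 17 × 19 = 176358.
Smallest multiple of 176358 that is ≥ 1511448: ⌈1511448/176358⌉ × 176358 = 9 × 176358 = 1587222.

1587222 seconds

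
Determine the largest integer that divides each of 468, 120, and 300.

468 = 2^2 × 3^2 × 13
120 = 2^3 × 3 × 5
300 = 2^2 × 3 × 5^2
gcd(468, 120, 300) = 2^2 × 3 = 12.

12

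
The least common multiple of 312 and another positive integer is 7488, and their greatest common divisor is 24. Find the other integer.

576

gcd × lcm = product of the two integers, so the other integer is (24 × 7488) / 312 = 576.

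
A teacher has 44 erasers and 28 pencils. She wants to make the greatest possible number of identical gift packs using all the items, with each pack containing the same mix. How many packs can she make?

4 packs

By the Euclidean algorithm:
44 = 1 × 28 + 16
28 = 1 × 16 + 12
16 = 1 × 12 + 4
12 = 3 × 4 + 0
gcd(44, 28) = 4.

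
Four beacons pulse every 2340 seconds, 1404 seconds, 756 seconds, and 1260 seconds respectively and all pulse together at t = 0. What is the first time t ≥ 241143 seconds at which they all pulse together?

245700 seconds

Joint pulses occur at multiples of LCM(2340, 1404, 756, 1260).
2340 = 2^2 × 3^2 × 5 × 13
1404 = 2^2 × 3^3 × 13
756 = 2^2 × 3^3 × 7
1260 = 2^2 × 3^2 × 5 × 7
LCM(2340, 1404, 756, 1260) = 2^2 × 3^3 × 5 × 7 × 13 = 49140.
Smallest multiple of 49140 that is ≥ 241143: ⌈241143/49140⌉ × 49140 = 5 × 49140 = 245700.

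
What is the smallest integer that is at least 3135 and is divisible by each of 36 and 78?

The integer must be a common multiple of 36 and 78, so a multiple of their LCM.
36 = 2^2 × 3^2
78 = 2 × 3 × 13
LCM(36, 78) = 2^2 × 3^2 × 13 = 468.
Smallest multiple of 468 that is ≥ 3135: ⌈3135/468⌉ × 468 = 7 × 468 = 3276.

3276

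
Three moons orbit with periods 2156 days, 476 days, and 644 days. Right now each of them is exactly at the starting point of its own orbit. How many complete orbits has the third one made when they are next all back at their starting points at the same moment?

1309 orbits

All finish a whole number of cycles simultaneously at t = LCM of the periods.
2156 = 2^2 × 7^2 × 11
476 = 2^2 × 7 × 17
644 = 2^2 × 7 × 23
LCM(2156, 476, 644) = 2^2 × 7^2 × 11 × 17 × 23 = 842996.
Orbits for period 644: 842996 / 644 = 1309.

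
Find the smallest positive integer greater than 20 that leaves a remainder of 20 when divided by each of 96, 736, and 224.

15476

N − 20 must be a common multiple of 96, 736, and 224.
96 = 2^5 × 3
736 = 2^5 × 23
224 = 2^5 × 7
LCM(96, 736, 224) = 2^5 × 3 × 7 × 23 = 15456.
Smallest N > 20 is LCM + 20 = 15456 + 20 = 15476.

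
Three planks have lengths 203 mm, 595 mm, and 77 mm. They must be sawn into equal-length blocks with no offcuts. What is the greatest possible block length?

7 mm

The block length must divide every plank, so the greatest is gcd(203, 595, 77).
203 = 7 × 29
595 = 5 × 7 × 17
77 = 7 × 11
gcd(203, 595, 77) = 7.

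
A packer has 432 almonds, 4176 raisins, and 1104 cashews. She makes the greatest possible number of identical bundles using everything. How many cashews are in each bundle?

23

Number of bundles = gcd(432, 4176, 1104).
432 = 2^4 × 3^3
4176 = 2^4 × 3^2 × 29
1104 = 2^4 × 3 × 23
gcd(432, 4176, 1104) = 2^4 × 3 = 48.
cashews per bundle = 1104 / 48 = 23.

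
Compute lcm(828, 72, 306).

28152

828 = 2^2 × 3^2 × 23
72 = 2^3 × 3^2
306 = 2 × 3^2 × 17
LCM(828, 72, 306) = 2^3 × 3^2 × 17 × 23 = 28152.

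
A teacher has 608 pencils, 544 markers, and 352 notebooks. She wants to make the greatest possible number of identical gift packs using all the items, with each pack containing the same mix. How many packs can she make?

The pack count must divide each quantity, so the greatest is gcd(608, 544, 352).
608 = 2^5 × 19
544 = 2^5 × 17
352 = 2^5 × 11
gcd(608, 544, 352) = 2^5 = 32.

32 packs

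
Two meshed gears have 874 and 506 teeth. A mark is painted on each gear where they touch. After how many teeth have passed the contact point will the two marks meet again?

9614 teeth

The first simultaneous occurrence is after LCM of the individual periods.
874 = 2 × 19 × 23
506 = 2 × 11 × 23
LCM(874, 506) = 2 × 11 × 19 × 23 = 9614.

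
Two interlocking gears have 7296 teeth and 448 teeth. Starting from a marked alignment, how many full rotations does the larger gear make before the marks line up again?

7 rotations

The first common completion time is the LCM of the periods.
7296 = 2^7 × 3 × 19
448 = 2^6 × 7
LCM(7296, 448) = 2^7 × 3 × 7 × 19 = 51072.
Rotations for period 7296: 51072 / 7296 = 7.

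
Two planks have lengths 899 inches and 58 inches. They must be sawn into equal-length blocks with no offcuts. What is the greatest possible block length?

By the Euclidean algorithm:
899 = 15 × 58 + 29
58 = 2 × 29 + 0
gcd(899, 58) = 29.

29 inches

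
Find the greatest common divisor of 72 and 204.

12

72 = 2^3 × 3^2
204 = 2^2 × 3 × 17
gcd(72, 204) = 2^2 × 3 = 12.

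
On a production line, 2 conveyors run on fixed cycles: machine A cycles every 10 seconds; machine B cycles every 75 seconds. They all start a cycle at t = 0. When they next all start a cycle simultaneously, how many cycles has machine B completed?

The first common completion time is the LCM of the periods.
10 = 2 × 5
75 = 3 × 5^2
LCM(10, 75) = 2 × 3 × 5^2 = 150.
Cycles for period 75: 150 / 75 = 2.

2 cycles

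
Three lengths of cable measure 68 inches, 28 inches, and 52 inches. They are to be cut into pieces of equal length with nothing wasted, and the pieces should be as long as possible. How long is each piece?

4 inches

The greatest length dividing all of 68, 28, and 52 is their gcd.
68 = 2^2 × 17
28 = 2^2 × 7
52 = 2^2 × 13
gcd(68, 28, 52) = 2^2 = 4.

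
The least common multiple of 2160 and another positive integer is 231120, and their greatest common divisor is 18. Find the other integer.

1926

gcd × lcm = product of the two integers, so the other integer is (18 × 231120) / 2160 = 1926.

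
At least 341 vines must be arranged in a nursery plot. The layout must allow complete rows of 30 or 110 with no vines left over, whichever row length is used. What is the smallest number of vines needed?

660

The number of vines must be a common multiple of 30 and 110, so a multiple of their LCM.
30 = 2 × 3 × 5
110 = 2 × 5 × 11
LCM(30, 110) = 2 × 3 × 5 × 11 = 330.
Smallest multiple of 330 that is ≥ 341: ⌈341/330⌉ × 330 = 2 × 330 = 660.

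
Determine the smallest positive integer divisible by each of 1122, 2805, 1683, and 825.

1122 = 2 × 3 × 11 × 17
2805 = 3 × 5 × 11 × 17
1683 = 3^2 × 11 × 17
825 = 3 × 5^2 × 11
LCM(1122, 2805, 1683, 825) = 2 × 3^2 × 5^2 × 11 × 17 = 84150.

84150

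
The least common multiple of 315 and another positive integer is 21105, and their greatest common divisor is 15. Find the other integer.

gcd × lcm = product of the two integers, so the other integer is (15 × 21105) / 315 = 1005.

1005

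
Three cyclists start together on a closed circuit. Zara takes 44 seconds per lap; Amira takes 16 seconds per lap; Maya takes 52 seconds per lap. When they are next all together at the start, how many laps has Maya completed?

They are all back at their starting positions together after one LCM of the periods.
44 = 2^2 × 11
16 = 2^4
52 = 2^2 × 13
LCM(44, 16, 52) = 2^4 × 11 × 13 = 2288.
Laps for period 52: 2288 / 52 = 44.

44 laps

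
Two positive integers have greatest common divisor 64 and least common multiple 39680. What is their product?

2539520

For any two positive integers, gcd × lcm = product = 64 × 39680 = 2539520.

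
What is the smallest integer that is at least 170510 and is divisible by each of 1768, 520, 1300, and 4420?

The integer must be a common multiple of 1768, 520, 1300, and 4420, so a multiple of their LCM.
1768 = 2^3 × 13 × 17
520 = 2^3 × 5 × 13
1300 = 2^2 × 5^2 × 13
4420 = 2^2 × 5 × 13 × 17
LCM(1768, 520, 1300, 4420) = 2^3 × 5^2 × 13 × 17 = 44200.
Smallest multiple of 44200 that is ≥ 170510: ⌈170510/44200⌉ × 44200 = 4 × 44200 = 176800.

176800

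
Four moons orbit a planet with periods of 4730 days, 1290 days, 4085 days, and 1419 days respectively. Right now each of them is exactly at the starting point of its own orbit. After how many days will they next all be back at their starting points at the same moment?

The first simultaneous occurrence is after LCM of the individual periods.
4730 = 2 × 5 × 11 × 43
1290 = 2 × 3 × 5 × 43
4085 = 5 × 19 × 43
1419 = 3 × 11 × 43
LCM(4730, 1290, 4085, 1419) = 2 × 3 × 5 × 11 × 19 × 43 = 269610.

269610 days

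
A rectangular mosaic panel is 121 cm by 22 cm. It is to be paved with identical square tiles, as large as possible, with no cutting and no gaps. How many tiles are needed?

22

Tile side = gcd(121, 22).
121 = 11^2
22 = 2 × 11
gcd(121, 22) = 11.
Tiles: (121/11) × (22/11) = 11 × 2 = 22.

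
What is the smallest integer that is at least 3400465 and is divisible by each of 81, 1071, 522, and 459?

The integer must be a common multiple of 81, 1071, 522, and 459, so a multiple of their LCM.
81 = 3^4
1071 = 3^2 × 7 × 17
522 = 2 × 3^2 × 29
459 = 3^3 × 17
LCM(81, 1071, 522, 459) = 2 × 3^4 × 7 × 17 × 29 = 559062.
Smallest multiple of 559062 that is ≥ 3400465: ⌈3400465/559062⌉ × 559062 = 7 × 559062 = 3913434.

3913434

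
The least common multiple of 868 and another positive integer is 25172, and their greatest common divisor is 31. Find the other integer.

gcd × lcm = product of the two integers, so the other integer is (31 × 25172) / 868 = 899.

899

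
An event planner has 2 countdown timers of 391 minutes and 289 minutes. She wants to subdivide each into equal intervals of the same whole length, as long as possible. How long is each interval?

The interval must divide each timer length; the longest such is the gcd.
391 = 17 × 23
289 = 17^2
gcd(391, 289) = 17.

17 minutes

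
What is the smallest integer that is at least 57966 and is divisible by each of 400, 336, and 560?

58800

The integer must be a common multiple of 400, 336, and 560, so a multiple of their LCM.
400 = 2^4 × 5^2
336 = 2^4 × 3 × 7
560 = 2^4 × 5 × 7
LCM(400, 336, 560) = 2^4 × 3 × 5^2 × 7 = 8400.
Smallest multiple of 8400 that is ≥ 57966: ⌈57966/8400⌉ × 8400 = 7 × 8400 = 58800.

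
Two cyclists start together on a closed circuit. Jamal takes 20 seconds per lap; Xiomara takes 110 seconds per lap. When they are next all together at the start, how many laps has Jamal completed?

They are all back at their starting positions together after one LCM of the periods.
20 = 2^2 × 5
110 = 2 × 5 × 11
LCM(20, 110) = 2^2 × 5 × 11 = 220.
Laps for period 20: 220 / 20 = 11.

11 laps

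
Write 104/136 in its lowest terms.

13/17

104 = 2^3 × 13
136 = 2^3 × 17
gcd(104, 136) = 2^3 = 8.
Divide numerator and denominator by 8: 104/136 = 13/17.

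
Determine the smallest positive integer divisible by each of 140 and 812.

4060

140 = 2^2 × 5 × 7
812 = 2^2 × 7 × 29
LCM(140, 812) = 2^2 × 5 × 7 × 29 = 4060.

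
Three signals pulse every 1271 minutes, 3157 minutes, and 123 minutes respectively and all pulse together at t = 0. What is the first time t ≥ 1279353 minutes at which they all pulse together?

1468005 minutes

Joint pulses occur at multiples of LCM(1271, 3157, 123).
1271 = 31 × 41
3157 = 7 × 11 × 41
123 = 3 × 41
LCM(1271, 3157, 123) = 3 × 7 × 11 × 31 × 41 = 293601.
Smallest multiple of 293601 that is ≥ 1279353: ⌈1279353/293601⌉ × 293601 = 5 × 293601 = 1468005.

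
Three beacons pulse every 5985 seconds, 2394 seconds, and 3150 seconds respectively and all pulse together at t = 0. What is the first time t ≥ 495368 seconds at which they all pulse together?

538650 seconds

Joint pulses occur at multiples of LCM(5985, 2394, 3150).
5985 = 3^2 × 5 × 7 × 19
2394 = 2 × 3^2 × 7 × 19
3150 = 2 × 3^2 × 5^2 × 7
LCM(5985, 2394, 3150) = 2 × 3^2 × 5^2 × 7 × 19 = 59850.
Smallest multiple of 59850 that is ≥ 495368: ⌈495368/59850⌉ × 59850 = 9 × 59850 = 538650.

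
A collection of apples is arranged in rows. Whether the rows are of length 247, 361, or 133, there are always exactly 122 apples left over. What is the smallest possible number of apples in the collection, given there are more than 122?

N − 122 must be a common multiple of 247, 361, and 133.
247 = 13 × 19
361 = 19^2
133 = 7 × 19
LCM(247, 361, 133) = 7 × 13 × 19^2 = 32851.
Smallest N > 122 is LCM + 122 = 32851 + 122 = 32973.

32973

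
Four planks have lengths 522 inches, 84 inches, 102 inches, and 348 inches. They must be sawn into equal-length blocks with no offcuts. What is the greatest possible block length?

6 inches

The block length must divide every plank, so the greatest is gcd(522, 84, 102, 348).
522 = 2 × 3^2 × 29
84 = 2^2 × 3 × 7
102 = 2 × 3 × 17
348 = 2^2 × 3 × 29
gcd(522, 84, 102, 348) = 2 × 3 = 6.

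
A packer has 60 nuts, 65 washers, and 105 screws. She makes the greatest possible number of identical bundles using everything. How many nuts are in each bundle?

Number of bundles = gcd(60, 65, 105).
60 = 2^2 × 3 × 5
65 = 5 × 13
105 = 3 × 5 × 7
gcd(60, 65, 105) = 5.
nuts per bundle = 60 / 5 = 12.

12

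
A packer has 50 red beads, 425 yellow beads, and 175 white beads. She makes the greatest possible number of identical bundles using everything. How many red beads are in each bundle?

Number of bundles = gcd(50, 425, 175).
50 = 2 × 5^2
425 = 5^2 × 17
175 = 5^2 × 7
gcd(50, 425, 175) = 5^2 = 25.
red beads per bundle = 50 / 25 = 2.

2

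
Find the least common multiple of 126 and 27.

126 = 2 × 3^2 × 7
27 = 3^3
LCM(126, 27) = 2 × 3^3 × 7 = 378.

378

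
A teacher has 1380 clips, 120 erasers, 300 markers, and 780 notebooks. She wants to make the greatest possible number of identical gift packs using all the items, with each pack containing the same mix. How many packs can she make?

60 packs

The pack count must divide each quantity, so the greatest is gcd(1380, 120, 300, 780).
1380 = 2^2 × 3 × 5 × 23
120 = 2^3 × 3 × 5
300 = 2^2 × 3 × 5^2
780 = 2^2 × 3 × 5 × 13
gcd(1380, 120, 300, 780) = 2^2 × 3 × 5 = 60.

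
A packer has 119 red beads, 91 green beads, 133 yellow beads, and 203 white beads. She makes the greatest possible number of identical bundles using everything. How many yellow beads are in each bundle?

19

Number of bundles = gcd(119, 91, 133, 203).
119 = 7 × 17
91 = 7 × 13
133 = 7 × 19
203 = 7 × 29
gcd(119, 91, 133, 203) = 7.
yellow beads per bundle = 133 / 7 = 19.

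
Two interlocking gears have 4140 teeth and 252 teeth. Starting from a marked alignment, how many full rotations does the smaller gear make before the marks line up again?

All finish a whole number of cycles simultaneously at t = LCM of the periods.
4140 = 2^2 × 3^2 × 5 × 23
252 = 2^2 × 3^2 × 7
LCM(4140, 252) = 2^2 × 3^2 × 5 × 7 × 23 = 28980.
Rotations for period 252: 28980 / 252 = 115.

115 rotations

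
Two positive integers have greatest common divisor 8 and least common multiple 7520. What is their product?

For any two positive integers, gcd × lcm = product = 8 × 7520 = 60160.

60160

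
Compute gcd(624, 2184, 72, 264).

24

624 = 2^4 × 3 × 13
2184 = 2^3 × 3 × 7 × 13
72 = 2^3 × 3^2
264 = 2^3 × 3 × 11
gcd(624, 2184, 72, 264) = 2^3 × 3 = 24.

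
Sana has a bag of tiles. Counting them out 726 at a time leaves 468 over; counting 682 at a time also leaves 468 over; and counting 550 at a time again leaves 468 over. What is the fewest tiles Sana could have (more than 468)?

N − 468 must be a common multiple of 726, 682, and 550.
726 = 2 × 3 × 11^2
682 = 2 × 11 × 31
550 = 2 × 5^2 × 11
LCM(726, 682, 550) = 2 × 3 × 5^2 × 11^2 × 31 = 562650.
Smallest N > 468 is LCM + 468 = 562650 + 468 = 563118.

563118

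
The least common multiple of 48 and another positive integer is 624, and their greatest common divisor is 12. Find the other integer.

156

gcd × lcm = product of the two integers, so the other integer is (12 × 624) / 48 = 156.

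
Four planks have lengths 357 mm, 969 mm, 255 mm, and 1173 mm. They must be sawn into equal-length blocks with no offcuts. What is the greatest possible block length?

51 mm

The block length must divide every plank, so the greatest is gcd(357, 969, 255, 1173).
357 = 3 × 7 × 17
969 = 3 × 17 × 19
255 = 3 × 5 × 17
1173 = 3 × 17 × 23
gcd(357, 969, 255, 1173) = 3 × 17 = 51.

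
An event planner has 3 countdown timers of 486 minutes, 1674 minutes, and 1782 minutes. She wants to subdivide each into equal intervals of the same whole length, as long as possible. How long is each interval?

The interval must divide each timer length; the longest such is the gcd.
486 = 2 × 3^5
1674 = 2 × 3^3 × 31
1782 = 2 × 3^4 × 11
gcd(486, 1674, 1782) = 2 × 3^3 = 54.

54 minutes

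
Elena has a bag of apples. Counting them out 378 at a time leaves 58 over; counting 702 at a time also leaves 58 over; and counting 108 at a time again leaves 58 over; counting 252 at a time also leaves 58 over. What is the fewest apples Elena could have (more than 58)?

9886

N − 58 must be a common multiple of 378, 702, 108, and 252.
378 = 2 × 3^3 × 7
702 = 2 × 3^3 × 13
108 = 2^2 × 3^3
252 = 2^2 × 3^2 × 7
LCM(378, 702, 108, 252) = 2^2 × 3^3 × 7 × 13 = 9828.
Smallest N > 58 is LCM + 58 = 9828 + 58 = 9886.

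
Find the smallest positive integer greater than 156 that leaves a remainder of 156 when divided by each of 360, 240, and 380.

N − 156 must be a common multiple of 360, 240, and 380.
360 = 2^3 × 3^2 × 5
240 = 2^4 × 3 × 5
380 = 2^2 × 5 × 19
LCM(360, 240, 380) = 2^4 × 3^2 × 5 × 19 = 13680.
Smallest N > 156 is LCM + 156 = 13680 + 156 = 13836.

13836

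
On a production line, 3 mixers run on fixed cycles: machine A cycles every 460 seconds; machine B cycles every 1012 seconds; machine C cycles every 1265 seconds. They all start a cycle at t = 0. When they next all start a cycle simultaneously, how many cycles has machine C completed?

4 cycles

They are all back at their starting positions together after one LCM of the periods.
460 = 2^2 × 5 × 23
1012 = 2^2 × 11 × 23
1265 = 5 × 11 × 23
LCM(460, 1012, 1265) = 2^2 × 5 × 11 × 23 = 5060.
Cycles for period 1265: 5060 / 1265 = 4.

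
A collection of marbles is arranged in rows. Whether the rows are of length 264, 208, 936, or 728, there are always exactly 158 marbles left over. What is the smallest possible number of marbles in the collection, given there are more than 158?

144302

N − 158 must be a common multiple of 264, 208, 936, and 728.
264 = 2^3 × 3 × 11
208 = 2^4 × 13
936 = 2^3 × 3^2 × 13
728 = 2^3 × 7 × 13
LCM(264, 208, 936, 728) = 2^4 × 3^2 × 7 × 11 × 13 = 144144.
Smallest N > 158 is LCM + 158 = 144144 + 158 = 144302.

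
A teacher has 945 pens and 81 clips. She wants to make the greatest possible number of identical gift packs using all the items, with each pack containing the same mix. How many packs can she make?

By the Euclidean algorithm:
945 = 11 × 81 + 54
81 = 1 × 54 + 27
54 = 2 × 27 + 0
gcd(945, 81) = 27.

27 packs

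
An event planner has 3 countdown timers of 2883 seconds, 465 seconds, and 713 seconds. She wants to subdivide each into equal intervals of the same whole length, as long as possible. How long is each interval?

The interval must divide each timer length; the longest such is the gcd.
2883 = 3 × 31^2
465 = 3 × 5 × 31
713 = 23 × 31
gcd(2883, 465, 713) = 31.

31 seconds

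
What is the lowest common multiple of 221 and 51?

663

221 = 13 × 17
51 = 3 × 17
LCM(221, 51) = 3 × 13 × 17 = 663.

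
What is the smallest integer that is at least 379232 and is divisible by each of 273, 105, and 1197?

389025

The integer must be a common multiple of 273, 105, and 1197, so a multiple of their LCM.
273 = 3 × 7 × 13
105 = 3 × 5 × 7
1197 = 3^2 × 7 × 19
LCM(273, 105, 1197) = 3^2 × 5 × 7 × 13 × 19 = 77805.
Smallest multiple of 77805 that is ≥ 379232: ⌈379232/77805⌉ × 77805 = 5 × 77805 = 389025.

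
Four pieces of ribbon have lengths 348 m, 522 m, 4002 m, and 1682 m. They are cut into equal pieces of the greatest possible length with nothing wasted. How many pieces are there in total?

Piece length = gcd(348, 522, 4002, 1682).
348 = 2^2 × 3 × 29
522 = 2 × 3^2 × 29
4002 = 2 × 3 × 23 × 29
1682 = 2 × 29^2
gcd(348, 522, 4002, 1682) = 2 × 29 = 58.
Total pieces = 348/58 + 522/58 + 4002/58 + 1682/58 = 6 + 9 + 69 + 29 = 113.

113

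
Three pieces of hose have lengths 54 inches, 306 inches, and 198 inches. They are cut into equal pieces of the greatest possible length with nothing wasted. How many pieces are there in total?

31

Piece length = gcd(54, 306, 198).
54 = 2 × 3^3
306 = 2 × 3^2 × 17
198 = 2 × 3^2 × 11
gcd(54, 306, 198) = 2 × 3^2 = 18.
Total pieces = 54/18 + 306/18 + 198/18 = 3 + 17 + 11 = 31.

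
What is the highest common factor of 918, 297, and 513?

918 = 2 × 3^3 × 17
297 = 3^3 × 11
513 = 3^3 × 19
gcd(918, 297, 513) = 3^3 = 27.

27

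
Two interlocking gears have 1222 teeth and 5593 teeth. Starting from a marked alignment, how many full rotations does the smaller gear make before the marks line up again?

119 rotations

The first common completion time is the LCM of the periods.
1222 = 2 × 13 × 47
5593 = 7 × 17 × 47
LCM(1222, 5593) = 2 × 7 × 13 × 17 × 47 = 145418.
Rotations for period 1222: 145418 / 1222 = 119.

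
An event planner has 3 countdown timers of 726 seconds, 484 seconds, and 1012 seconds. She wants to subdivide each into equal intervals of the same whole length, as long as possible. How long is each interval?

The interval must divide each timer length; the longest such is the gcd.
726 = 2 × 3 × 11^2
484 = 2^2 × 11^2
1012 = 2^2 × 11 × 23
gcd(726, 484, 1012) = 2 × 11 = 22.

22 seconds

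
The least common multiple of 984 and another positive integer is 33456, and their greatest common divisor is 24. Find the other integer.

gcd × lcm = product of the two integers, so the other integer is (24 × 33456) / 984 = 816.

816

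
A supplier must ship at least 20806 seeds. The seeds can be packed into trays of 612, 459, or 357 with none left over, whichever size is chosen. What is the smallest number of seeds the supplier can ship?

The number of seeds must be a common multiple of 612, 459, and 357, so a multiple of their LCM.
612 = 2^2 × 3^2 × 17
459 = 3^3 × 17
357 = 3 × 7 × 17
LCM(612, 459, 357) = 2^2 × 3^3 × 7 × 17 = 12852.
Smallest multiple of 12852 that is ≥ 20806: ⌈20806/12852⌉ × 12852 = 2 × 12852 = 25704.

25704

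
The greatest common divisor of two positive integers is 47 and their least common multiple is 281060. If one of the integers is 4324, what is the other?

For two integers, gcd × lcm = product, so the other is (47 × 281060) / 4324 = 13209820 / 4324 = 3055.

3055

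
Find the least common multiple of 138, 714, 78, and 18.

138 = 2 × 3 × 23
714 = 2 × 3 × 7 × 17
78 = 2 × 3 × 13
18 = 2 × 3^2
LCM(138, 714, 78, 18) = 2 × 3^2 × 7 × 13 × 17 × 23 = 640458.

640458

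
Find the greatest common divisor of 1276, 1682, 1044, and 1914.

1276 = 2^2 × 11 × 29
1682 = 2 × 29^2
1044 = 2^2 × 3^2 × 29
1914 = 2 × 3 × 11 × 29
gcd(1276, 1682, 1044, 1914) = 2 × 29 = 58.

58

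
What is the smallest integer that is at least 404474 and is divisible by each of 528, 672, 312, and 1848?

The integer must be a common multiple of 528, 672, 312, and 1848, so a multiple of their LCM.
528 = 2^4 × 3 × 11
672 = 2^5 × 3 × 7
312 = 2^3 × 3 × 13
1848 = 2^3 × 3 × 7 × 11
LCM(528, 672, 312, 1848) = 2^5 × 3 × 7 × 11 × 13 = 96096.
Smallest multiple of 96096 that is ≥ 404474: ⌈404474/96096⌉ × 96096 = 5 × 96096 = 480480.

480480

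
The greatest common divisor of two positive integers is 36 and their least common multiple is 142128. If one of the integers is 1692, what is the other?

3024

For two integers, gcd × lcm = product, so the other is (36 × 142128) / 1692 = 5116608 / 1692 = 3024.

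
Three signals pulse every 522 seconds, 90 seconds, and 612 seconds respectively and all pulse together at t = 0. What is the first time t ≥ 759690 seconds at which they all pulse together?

798660 seconds

Joint pulses occur at multiples of LCM(522, 90, 612).
522 = 2 × 3^2 × 29
90 = 2 × 3^2 × 5
612 = 2^2 × 3^2 × 17
LCM(522, 90, 612) = 2^2 × 3^2 × 5 × 17 × 29 = 88740.
Smallest multiple of 88740 that is ≥ 759690: ⌈759690/88740⌉ × 88740 = 9 × 88740 = 798660.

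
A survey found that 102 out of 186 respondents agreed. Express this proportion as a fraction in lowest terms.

17/31

102 = 2 × 3 × 17
186 = 2 × 3 × 31
gcd(102, 186) = 2 × 3 = 6.
Divide numerator and denominator by 6: 102/186 = 17/31.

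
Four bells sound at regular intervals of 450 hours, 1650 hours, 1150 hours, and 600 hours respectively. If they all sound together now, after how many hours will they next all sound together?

455400 hours

The first simultaneous occurrence is after LCM of the individual periods.
450 = 2 × 3^2 × 5^2
1650 = 2 × 3 × 5^2 × 11
1150 = 2 × 5^2 × 23
600 = 2^3 × 3 × 5^2
LCM(450, 1650, 1150, 600) = 2^3 × 3^2 × 5^2 × 11 × 23 = 455400.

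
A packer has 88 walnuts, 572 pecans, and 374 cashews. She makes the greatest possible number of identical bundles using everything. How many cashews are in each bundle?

Number of bundles = gcd(88, 572, 374).
88 = 2^3 × 11
572 = 2^2 × 11 × 13
374 = 2 × 11 × 17
gcd(88, 572, 374) = 2 × 11 = 22.
cashews per bundle = 374 / 22 = 17.

17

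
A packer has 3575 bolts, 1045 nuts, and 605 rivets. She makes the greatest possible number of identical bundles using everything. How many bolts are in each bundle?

65

Number of bundles = gcd(3575, 1045, 605).
3575 = 5^2 × 11 × 13
1045 = 5 × 11 × 19
605 = 5 × 11^2
gcd(3575, 1045, 605) = 5 × 11 = 55.
bolts per bundle = 3575 / 55 = 65.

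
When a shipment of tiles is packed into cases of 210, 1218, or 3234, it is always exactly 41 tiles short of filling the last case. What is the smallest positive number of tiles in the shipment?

Being 41 short of a full case of size k means N ≡ −41 (mod k), i.e. N + 41 is a multiple of each size.
210 = 2 × 3 × 5 × 7
1218 = 2 × 3 × 7 × 29
3234 = 2 × 3 × 7^2 × 11
LCM(210, 1218, 3234) = 2 × 3 × 5 × 7^2 × 11 × 29 = 468930.
Smallest positive N is 468930 − 41 = 468889.

468889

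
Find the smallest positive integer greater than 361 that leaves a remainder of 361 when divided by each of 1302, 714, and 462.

243835

N − 361 must be a common multiple of 1302, 714, and 462.
1302 = 2 × 3 × 7 × 31
714 = 2 × 3 × 7 × 17
462 = 2 × 3 × 7 × 11
LCM(1302, 714, 462) = 2 × 3 × 7 × 11 × 17 × 31 = 243474.
Smallest N > 361 is LCM + 361 = 243474 + 361 = 243835.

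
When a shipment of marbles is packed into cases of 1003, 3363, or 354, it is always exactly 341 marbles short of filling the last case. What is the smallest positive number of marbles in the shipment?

114001

Being 341 short of a full case of size k means N ≡ −341 (mod k), i.e. N + 341 is a multiple of each size.
1003 = 17 × 59
3363 = 3 × 19 × 59
354 = 2 × 3 × 59
LCM(1003, 3363, 354) = 2 × 3 × 17 × 19 × 59 = 114342.
Smallest positive N is 114342 − 341 = 114001.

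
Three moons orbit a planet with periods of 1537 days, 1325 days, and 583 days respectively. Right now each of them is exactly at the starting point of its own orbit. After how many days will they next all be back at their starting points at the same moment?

The first simultaneous occurrence is after LCM of the individual periods.
1537 = 29 × 53
1325 = 5^2 × 53
583 = 11 × 53
LCM(1537, 1325, 583) = 5^2 × 11 × 29 × 53 = 422675.

422675 days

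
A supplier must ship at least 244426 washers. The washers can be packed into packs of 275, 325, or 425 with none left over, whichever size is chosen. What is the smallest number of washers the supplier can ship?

The number of washers must be a common multiple of 275, 325, and 425, so a multiple of their LCM.
275 = 5^2 × 11
325 = 5^2 × 13
425 = 5^2 × 17
LCM(275, 325, 425) = 5^2 × 11 × 13 × 17 = 60775.
Smallest multiple of 60775 that is ≥ 244426: ⌈244426/60775⌉ × 60775 = 5 × 60775 = 303875.

303875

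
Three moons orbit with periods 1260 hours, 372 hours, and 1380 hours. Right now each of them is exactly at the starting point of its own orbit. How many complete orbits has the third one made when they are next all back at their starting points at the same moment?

All finish a whole number of cycles simultaneously at t = LCM of the periods.
1260 = 2^2 × 3^2 × 5 × 7
372 = 2^2 × 3 × 31
1380 = 2^2 × 3 × 5 × 23
LCM(1260, 372, 1380) = 2^2 × 3^2 × 5 × 7 × 23 × 31 = 898380.
Orbits for period 1380: 898380 / 1380 = 651.

651 orbits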